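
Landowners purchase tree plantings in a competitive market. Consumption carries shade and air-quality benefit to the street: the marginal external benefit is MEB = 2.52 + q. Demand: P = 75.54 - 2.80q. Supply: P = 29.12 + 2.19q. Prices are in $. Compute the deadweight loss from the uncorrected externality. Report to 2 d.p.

DWL = $17.52

Market equilibrium (private): 29.12 + 2.19q = 75.54 - 2.80q → q_m = 9.3026.
Social marginal benefit = demand + MEB = 78.06 - 1.80q.
Set SMB = MC: 78.06 - 1.80q = 29.12 + 2.19q → q* = 12.2657.
Height of the DWL triangle at q_m is SMB(q_m) − MC(q_m) = MEB(q_m) = 11.8226.
DWL = ½ × 2.9631 × 11.8226 = 17.5158.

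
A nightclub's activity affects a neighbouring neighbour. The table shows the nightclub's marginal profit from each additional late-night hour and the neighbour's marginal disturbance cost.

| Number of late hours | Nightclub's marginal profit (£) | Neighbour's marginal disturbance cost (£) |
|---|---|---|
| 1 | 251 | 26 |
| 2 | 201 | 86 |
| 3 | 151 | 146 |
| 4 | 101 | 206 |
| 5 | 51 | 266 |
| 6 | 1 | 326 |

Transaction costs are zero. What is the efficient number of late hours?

3

Bargaining reaches the level where marginal profit last exceeds marginal disturbance cost.
That holds through level 3 (151 ≥ 146) but not at 4 (101 < 206).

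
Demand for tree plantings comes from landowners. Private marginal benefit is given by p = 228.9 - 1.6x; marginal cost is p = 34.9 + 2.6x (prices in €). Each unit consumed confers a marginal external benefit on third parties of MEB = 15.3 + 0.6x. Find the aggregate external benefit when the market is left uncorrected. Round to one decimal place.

€1346.8

Market equilibrium (private): 34.9 + 2.6x = 228.9 - 1.6x → x_m = 46.1905.
Total external benefit = ∫₀^{x_m} (15.3 + 0.6x) dx = 15.3×46.1905 + ½×0.6×46.1905² = 1346.7833.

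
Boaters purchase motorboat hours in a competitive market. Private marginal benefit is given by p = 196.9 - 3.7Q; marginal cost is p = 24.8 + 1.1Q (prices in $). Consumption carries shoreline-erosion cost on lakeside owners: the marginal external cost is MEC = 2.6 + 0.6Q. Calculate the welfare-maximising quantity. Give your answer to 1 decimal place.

Social marginal benefit = demand − MEC = 194.3 - 4.3Q.
Set SMB = MC: 194.3 - 4.3Q = 24.8 + 1.1Q → Q* = 31.3889.

Q* = 31.4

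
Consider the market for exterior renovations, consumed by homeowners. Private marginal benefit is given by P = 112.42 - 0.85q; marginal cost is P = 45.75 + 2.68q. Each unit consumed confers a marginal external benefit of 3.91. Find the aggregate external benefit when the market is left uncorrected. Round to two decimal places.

73.85

Market equilibrium (private): 45.75 + 2.68q = 112.42 - 0.85q → q_m = 18.8867.
Total external benefit = MEB × q_m = 3.91 × 18.8867 = 73.8470.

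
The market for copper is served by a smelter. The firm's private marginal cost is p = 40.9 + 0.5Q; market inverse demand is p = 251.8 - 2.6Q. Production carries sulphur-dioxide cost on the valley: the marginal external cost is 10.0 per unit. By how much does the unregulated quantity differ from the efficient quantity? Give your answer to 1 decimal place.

3.2 units

Market equilibrium (private): 40.9 + 0.5Q = 251.8 - 2.6Q → Q_m = 68.0323.
Social marginal cost = private MC + MEC = 50.9 + 0.5Q.
Set SMC = demand: 50.9 + 0.5Q = 251.8 - 2.6Q → Q* = 64.8065.
Gap = |68.0323 − 64.8065| = 3.2258.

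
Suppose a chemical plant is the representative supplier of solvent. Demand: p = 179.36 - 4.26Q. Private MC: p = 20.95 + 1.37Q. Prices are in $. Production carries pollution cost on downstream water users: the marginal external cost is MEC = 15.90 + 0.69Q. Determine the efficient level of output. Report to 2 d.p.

Social marginal cost = private MC + MEC = 36.85 + 2.06Q.
Set SMC = demand: 36.85 + 2.06Q = 179.36 - 4.26Q → Q* = 22.5491.

Q* = 22.55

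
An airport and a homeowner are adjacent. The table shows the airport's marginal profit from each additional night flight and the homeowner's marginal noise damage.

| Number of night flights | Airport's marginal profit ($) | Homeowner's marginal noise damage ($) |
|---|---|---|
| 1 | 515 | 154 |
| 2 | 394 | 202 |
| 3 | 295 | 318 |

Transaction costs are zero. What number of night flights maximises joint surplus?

2

Bargaining reaches the level where marginal profit last exceeds marginal noise damage.
That holds through level 2 (394 ≥ 202) but not at 3 (295 < 318).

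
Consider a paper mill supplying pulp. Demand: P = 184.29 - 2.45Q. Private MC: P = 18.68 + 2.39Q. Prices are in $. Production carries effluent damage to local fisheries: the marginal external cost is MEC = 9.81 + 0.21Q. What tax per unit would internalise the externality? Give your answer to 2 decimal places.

tax = $16.29 per unit

Social marginal cost = private MC + MEC = 28.49 + 2.60Q.
Set SMC = demand: 28.49 + 2.60Q = 184.29 - 2.45Q → Q* = 30.8515.
The Pigouvian tax equals MEC at Q*: 9.81 + 0.21×30.8515 = 16.2888.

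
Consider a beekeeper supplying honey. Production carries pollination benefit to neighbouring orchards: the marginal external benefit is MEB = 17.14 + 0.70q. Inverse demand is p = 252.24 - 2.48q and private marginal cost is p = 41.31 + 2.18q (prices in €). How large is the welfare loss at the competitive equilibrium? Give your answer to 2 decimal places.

Market equilibrium (private): 41.31 + 2.18q = 252.24 - 2.48q → q_m = 45.2639.
Social marginal cost = private MC − MEB = 24.17 + 1.48q.
Set SMC = demand: 24.17 + 1.48q = 252.24 - 2.48q → q* = 57.5934.
The welfare-loss triangle has base |q_m − q*| and height MEB(q_m) (the vertical gap between SMC and demand is zero at q* and MEB at q_m).
DWL = ½ × 12.3295 × 48.8248 = 300.9927.

DWL = €300.99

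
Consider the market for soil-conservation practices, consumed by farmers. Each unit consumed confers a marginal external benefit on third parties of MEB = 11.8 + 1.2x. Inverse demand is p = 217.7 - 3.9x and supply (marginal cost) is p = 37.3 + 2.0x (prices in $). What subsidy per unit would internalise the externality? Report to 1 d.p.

subsidy = $60.9 per unit

Social marginal benefit = demand + MEB = 229.5 - 2.7x.
Set SMB = MC: 229.5 - 2.7x = 37.3 + 2.0x → x* = 40.8936.
The Pigouvian subsidy equals MEB at x*: 11.8 + 1.2×40.8936 = 60.8723.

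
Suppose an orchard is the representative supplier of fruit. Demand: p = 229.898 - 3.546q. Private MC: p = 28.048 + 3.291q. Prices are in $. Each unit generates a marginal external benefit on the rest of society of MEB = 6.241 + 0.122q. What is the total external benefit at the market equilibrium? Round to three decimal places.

Market equilibrium (private): 28.048 + 3.291q = 229.898 - 3.546q → q_m = 29.5232.
Total external benefit = ∫₀^{q_m} (6.241 + 0.122q) dq = 6.241×29.5232 + ½×0.122×29.5232² = 237.4231.

$237.423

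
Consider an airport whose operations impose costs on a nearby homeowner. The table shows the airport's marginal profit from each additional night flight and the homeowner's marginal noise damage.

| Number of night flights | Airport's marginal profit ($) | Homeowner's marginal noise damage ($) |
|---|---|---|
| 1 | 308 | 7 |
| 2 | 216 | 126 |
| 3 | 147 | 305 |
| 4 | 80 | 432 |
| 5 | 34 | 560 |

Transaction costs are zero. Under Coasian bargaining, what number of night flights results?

2

Bargaining reaches the level where marginal profit last exceeds marginal noise damage.
That holds through level 2 (216 ≥ 126) but not at 3 (147 < 305).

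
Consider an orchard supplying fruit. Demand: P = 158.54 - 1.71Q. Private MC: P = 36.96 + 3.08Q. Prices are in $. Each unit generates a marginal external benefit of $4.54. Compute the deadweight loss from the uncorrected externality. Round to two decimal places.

Market equilibrium (private): 36.96 + 3.08Q = 158.54 - 1.71Q → Q_m = 25.3820.
Social marginal cost = private MC − MEB = 32.42 + 3.08Q.
Set SMC = demand: 32.42 + 3.08Q = 158.54 - 1.71Q → Q* = 26.3299.
Height of the DWL triangle at Q_m is demand(Q_m) − SMC(Q_m) = MEB(Q_m) = 4.5400.
DWL = ½ × 0.9479 × 4.5400 = 2.1517.

DWL = $2.15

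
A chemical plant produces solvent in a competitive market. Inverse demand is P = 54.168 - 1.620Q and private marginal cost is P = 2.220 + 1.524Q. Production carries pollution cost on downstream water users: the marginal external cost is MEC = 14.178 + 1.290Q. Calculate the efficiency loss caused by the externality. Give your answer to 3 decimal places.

DWL = 142.052

Market equilibrium (private): 2.220 + 1.524Q = 54.168 - 1.620Q → Q_m = 16.5229.
Social marginal cost = private MC + MEC = 16.398 + 2.814Q.
Set SMC = demand: 16.398 + 2.814Q = 54.168 - 1.620Q → Q* = 8.5183.
The welfare-loss triangle has base |Q_m − Q*| and height MEC(Q_m) (the vertical gap between SMC and demand is zero at Q* and MEC at Q_m).
DWL = ½ × 8.0046 × 35.4925 = 142.0516.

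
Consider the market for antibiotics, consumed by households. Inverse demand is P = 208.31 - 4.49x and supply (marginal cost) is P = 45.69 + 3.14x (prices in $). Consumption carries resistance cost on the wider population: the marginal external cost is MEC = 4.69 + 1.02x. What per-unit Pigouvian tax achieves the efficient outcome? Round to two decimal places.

tax = $23.31 per unit

Social marginal benefit = demand − MEC = 203.62 - 5.51x.
Set SMB = MC: 203.62 - 5.51x = 45.69 + 3.14x → x* = 18.2578.
The Pigouvian tax equals MEC at x*: 4.69 + 1.02×18.2578 = 23.3130.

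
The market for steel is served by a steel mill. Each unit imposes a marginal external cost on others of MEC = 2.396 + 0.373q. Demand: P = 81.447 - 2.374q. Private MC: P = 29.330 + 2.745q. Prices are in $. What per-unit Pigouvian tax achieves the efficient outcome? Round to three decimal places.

Social marginal cost = private MC + MEC = 31.726 + 3.118q.
Set SMC = demand: 31.726 + 3.118q = 81.447 - 2.374q → q* = 9.0534.
The Pigouvian tax equals MEC at q*: 2.396 + 0.373×9.0534 = 5.7729.

tax = $5.773 per unit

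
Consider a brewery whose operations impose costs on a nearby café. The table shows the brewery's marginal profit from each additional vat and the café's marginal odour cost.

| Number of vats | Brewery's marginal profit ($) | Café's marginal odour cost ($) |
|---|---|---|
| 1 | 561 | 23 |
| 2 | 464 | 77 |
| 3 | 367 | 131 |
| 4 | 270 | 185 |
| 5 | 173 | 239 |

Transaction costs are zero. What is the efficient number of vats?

Bargaining reaches the level where marginal profit last exceeds marginal odour cost.
That holds through level 4 (270 ≥ 185) but not at 5 (173 < 239).

4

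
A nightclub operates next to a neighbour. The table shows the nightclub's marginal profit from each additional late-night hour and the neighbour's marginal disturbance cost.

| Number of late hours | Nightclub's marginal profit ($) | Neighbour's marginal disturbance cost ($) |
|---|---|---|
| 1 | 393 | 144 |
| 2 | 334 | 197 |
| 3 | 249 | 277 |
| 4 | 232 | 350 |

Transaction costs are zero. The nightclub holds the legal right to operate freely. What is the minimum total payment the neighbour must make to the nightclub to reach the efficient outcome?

$481

Left alone the nightclub would choose level 4 (marginal profit stays positive).
Efficient level: k* = 2 (marginal profit ≥ marginal disturbance cost through 2).
The neighbour must at least cover the nightclub's forgone profit from cutting 4→2: 249 + 232 = 481.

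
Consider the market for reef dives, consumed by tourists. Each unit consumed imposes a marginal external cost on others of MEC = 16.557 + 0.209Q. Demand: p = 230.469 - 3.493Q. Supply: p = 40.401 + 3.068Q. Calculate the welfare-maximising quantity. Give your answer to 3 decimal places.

Social marginal benefit = demand − MEC = 213.912 - 3.702Q.
Set SMB = MC: 213.912 - 3.702Q = 40.401 + 3.068Q → Q* = 25.6294.

Q* = 25.629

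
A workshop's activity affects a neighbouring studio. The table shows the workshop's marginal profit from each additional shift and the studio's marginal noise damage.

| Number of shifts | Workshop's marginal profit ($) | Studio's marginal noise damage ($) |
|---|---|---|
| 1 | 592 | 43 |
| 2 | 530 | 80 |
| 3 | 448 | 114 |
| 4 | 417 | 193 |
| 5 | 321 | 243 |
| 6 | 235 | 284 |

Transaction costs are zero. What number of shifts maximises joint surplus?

5

Bargaining reaches the level where marginal profit last exceeds marginal noise damage.
That holds through level 5 (321 ≥ 243) but not at 6 (235 < 284).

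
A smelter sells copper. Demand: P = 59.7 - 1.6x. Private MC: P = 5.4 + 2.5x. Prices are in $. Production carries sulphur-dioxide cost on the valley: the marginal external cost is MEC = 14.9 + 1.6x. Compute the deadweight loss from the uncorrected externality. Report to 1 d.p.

Market equilibrium (private): 5.4 + 2.5x = 59.7 - 1.6x → x_m = 13.2439.
Social marginal cost = private MC + MEC = 20.3 + 4.1x.
Set SMC = demand: 20.3 + 4.1x = 59.7 - 1.6x → x* = 6.9123.
The loss is the area between SMC and demand from x* to x_m; with linear curves that's a triangle of height MEC(x_m).
DWL = ½ × 6.3316 × 36.0902 = 114.2544.

DWL = $114.3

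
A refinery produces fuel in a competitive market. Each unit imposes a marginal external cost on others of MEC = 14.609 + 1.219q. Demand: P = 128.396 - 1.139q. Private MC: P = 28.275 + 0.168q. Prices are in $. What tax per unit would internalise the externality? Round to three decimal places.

Social marginal cost = private MC + MEC = 42.884 + 1.387q.
Set SMC = demand: 42.884 + 1.387q = 128.396 - 1.139q → q* = 33.8527.
The Pigouvian tax equals MEC at q*: 14.609 + 1.219×33.8527 = 55.8754.

tax = $55.875 per unit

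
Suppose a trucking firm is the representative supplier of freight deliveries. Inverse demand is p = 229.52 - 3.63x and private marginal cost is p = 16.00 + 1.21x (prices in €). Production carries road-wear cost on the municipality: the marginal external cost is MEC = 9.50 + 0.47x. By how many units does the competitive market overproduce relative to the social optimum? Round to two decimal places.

Market equilibrium (private): 16.00 + 1.21x = 229.52 - 3.63x → x_m = 44.1157.
Social marginal cost = private MC + MEC = 25.50 + 1.68x.
Set SMC = demand: 25.50 + 1.68x = 229.52 - 3.63x → x* = 38.4218.
Gap = |44.1157 − 38.4218| = 5.6939.

5.69 units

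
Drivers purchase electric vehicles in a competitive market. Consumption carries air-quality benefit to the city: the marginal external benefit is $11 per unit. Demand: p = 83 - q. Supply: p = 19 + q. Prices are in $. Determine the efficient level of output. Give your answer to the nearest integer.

Social marginal benefit = demand + MEB = 94 - q.
Set SMB = MC: 94 - q = 19 + q → q* = 37.5000.

q* = 38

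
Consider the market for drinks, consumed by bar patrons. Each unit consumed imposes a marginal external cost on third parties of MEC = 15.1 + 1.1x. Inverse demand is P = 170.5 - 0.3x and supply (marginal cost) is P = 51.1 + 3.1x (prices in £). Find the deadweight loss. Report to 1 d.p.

DWL = £320.8

Market equilibrium (private): 51.1 + 3.1x = 170.5 - 0.3x → x_m = 35.1176.
Social marginal benefit = demand − MEC = 155.4 - 1.4x.
Set SMB = MC: 155.4 - 1.4x = 51.1 + 3.1x → x* = 23.1778.
The welfare-loss triangle has base |x_m − x*| and height MEC(x_m) (the vertical gap between SMB and MC is zero at x* and MEC at x_m).
DWL = ½ × 11.9398 × 53.7294 = 320.7591.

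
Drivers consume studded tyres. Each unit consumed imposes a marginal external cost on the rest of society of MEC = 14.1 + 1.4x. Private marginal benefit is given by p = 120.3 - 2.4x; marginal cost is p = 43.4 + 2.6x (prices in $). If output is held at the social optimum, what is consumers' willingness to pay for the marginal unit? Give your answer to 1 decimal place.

Social marginal benefit = demand − MEC = 106.2 - 3.8x.
Set SMB = MC: 106.2 - 3.8x = 43.4 + 2.6x → x* = 9.8125.
Consumer price on the demand curve at x*: 120.3 − 2.4×9.8125 = 96.7500.

P = $96.8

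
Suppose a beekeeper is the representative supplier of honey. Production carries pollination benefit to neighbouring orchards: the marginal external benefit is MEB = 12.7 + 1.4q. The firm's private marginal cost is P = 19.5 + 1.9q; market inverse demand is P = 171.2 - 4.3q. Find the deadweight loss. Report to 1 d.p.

DWL = 229.7

Market equilibrium (private): 19.5 + 1.9q = 171.2 - 4.3q → q_m = 24.4677.
Social marginal cost = private MC − MEB = 6.8 + 0.5q.
Set SMC = demand: 6.8 + 0.5q = 171.2 - 4.3q → q* = 34.2500.
Height of the DWL triangle at q_m is demand(q_m) − SMC(q_m) = MEB(q_m) = 46.9548.
DWL = ½ × 9.7823 × 46.9548 = 229.6630.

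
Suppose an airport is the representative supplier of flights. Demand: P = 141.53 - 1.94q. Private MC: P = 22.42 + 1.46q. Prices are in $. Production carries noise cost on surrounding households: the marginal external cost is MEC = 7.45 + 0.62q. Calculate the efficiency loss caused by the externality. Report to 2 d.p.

DWL = $105.83

Market equilibrium (private): 22.42 + 1.46q = 141.53 - 1.94q → q_m = 35.0324.
Social marginal cost = private MC + MEC = 29.87 + 2.08q.
Set SMC = demand: 29.87 + 2.08q = 141.53 - 1.94q → q* = 27.7761.
The welfare-loss triangle has base |q_m − q*| and height MEC(q_m) (the vertical gap between SMC and demand is zero at q* and MEC at q_m).
DWL = ½ × 7.2563 × 29.1701 = 105.8335.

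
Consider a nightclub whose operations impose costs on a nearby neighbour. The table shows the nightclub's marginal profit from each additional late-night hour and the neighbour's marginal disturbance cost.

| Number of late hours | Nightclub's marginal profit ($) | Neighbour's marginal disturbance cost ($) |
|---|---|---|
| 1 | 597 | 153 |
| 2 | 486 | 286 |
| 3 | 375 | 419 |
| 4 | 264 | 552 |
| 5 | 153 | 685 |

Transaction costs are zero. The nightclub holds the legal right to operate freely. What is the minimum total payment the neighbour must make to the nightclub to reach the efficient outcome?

$792

Left alone the nightclub would choose level 5 (marginal profit stays positive).
Efficient level: k* = 2 (marginal profit ≥ marginal disturbance cost through 2).
The neighbour must at least cover the nightclub's forgone profit from cutting 5→2: 375 + 264 + 153 = 792.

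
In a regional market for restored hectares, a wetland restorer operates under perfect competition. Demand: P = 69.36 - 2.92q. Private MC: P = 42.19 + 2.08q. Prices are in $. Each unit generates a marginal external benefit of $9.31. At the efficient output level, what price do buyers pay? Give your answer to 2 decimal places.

P = $48.06

Social marginal cost = private MC − MEB = 32.88 + 2.08q.
Set SMC = demand: 32.88 + 2.08q = 69.36 - 2.92q → q* = 7.2960.
Consumer price on the demand curve at q*: 69.36 − 2.92×7.2960 = 48.0557.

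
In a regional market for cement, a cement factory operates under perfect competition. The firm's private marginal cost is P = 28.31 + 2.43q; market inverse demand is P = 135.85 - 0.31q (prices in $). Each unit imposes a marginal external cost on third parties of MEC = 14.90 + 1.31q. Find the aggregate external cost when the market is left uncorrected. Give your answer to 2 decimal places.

Market equilibrium (private): 28.31 + 2.43q = 135.85 - 0.31q → q_m = 39.2482.
Total external cost = ∫₀^{q_m} (14.90 + 1.31q) dq = 14.90×39.2482 + ½×1.31×39.2482² = 1593.7741.

$1593.77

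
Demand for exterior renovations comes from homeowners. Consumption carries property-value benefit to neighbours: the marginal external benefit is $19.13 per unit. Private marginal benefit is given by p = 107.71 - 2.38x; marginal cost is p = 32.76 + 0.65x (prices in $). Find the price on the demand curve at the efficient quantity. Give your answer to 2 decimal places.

P = $33.81

Social marginal benefit = demand + MEB = 126.84 - 2.38x.
Set SMB = MC: 126.84 - 2.38x = 32.76 + 0.65x → x* = 31.0495.
Consumer price on the demand curve at x*: 107.71 − 2.38×31.0495 = 33.8122.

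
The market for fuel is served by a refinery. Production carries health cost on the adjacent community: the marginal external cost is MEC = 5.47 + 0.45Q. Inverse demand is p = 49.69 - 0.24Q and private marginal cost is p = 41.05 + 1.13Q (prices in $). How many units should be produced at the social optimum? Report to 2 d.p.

Social marginal cost = private MC + MEC = 46.52 + 1.58Q.
Set SMC = demand: 46.52 + 1.58Q = 49.69 - 0.24Q → Q* = 1.7418.

Q* = 1.74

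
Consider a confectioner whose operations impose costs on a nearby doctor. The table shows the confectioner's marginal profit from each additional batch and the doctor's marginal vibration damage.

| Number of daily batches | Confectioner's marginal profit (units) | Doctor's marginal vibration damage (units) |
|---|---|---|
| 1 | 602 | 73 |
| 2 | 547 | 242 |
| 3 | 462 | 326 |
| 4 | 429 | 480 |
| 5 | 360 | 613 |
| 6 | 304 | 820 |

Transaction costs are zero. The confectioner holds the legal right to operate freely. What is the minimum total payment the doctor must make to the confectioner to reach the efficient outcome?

1093

Left alone the confectioner would choose level 6 (marginal profit stays positive).
Efficient level: k* = 3 (marginal profit ≥ marginal vibration damage through 3).
The doctor must at least cover the confectioner's forgone profit from cutting 6→3: 429 + 360 + 304 = 1093.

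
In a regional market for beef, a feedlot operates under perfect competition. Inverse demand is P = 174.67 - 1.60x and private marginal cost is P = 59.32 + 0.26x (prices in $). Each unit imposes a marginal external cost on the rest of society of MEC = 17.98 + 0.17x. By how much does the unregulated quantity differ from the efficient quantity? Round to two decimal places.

14.05 units

Market equilibrium (private): 59.32 + 0.26x = 174.67 - 1.60x → x_m = 62.0161.
Social marginal cost = private MC + MEC = 77.30 + 0.43x.
Set SMC = demand: 77.30 + 0.43x = 174.67 - 1.60x → x* = 47.9655.
Gap = |62.0161 − 47.9655| = 14.0506.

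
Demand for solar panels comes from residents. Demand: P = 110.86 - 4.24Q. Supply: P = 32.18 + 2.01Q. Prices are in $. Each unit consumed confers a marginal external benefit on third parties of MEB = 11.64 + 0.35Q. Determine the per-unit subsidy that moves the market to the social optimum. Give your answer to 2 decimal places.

Social marginal benefit = demand + MEB = 122.50 - 3.89Q.
Set SMB = MC: 122.50 - 3.89Q = 32.18 + 2.01Q → Q* = 15.3085.
The Pigouvian subsidy equals MEB at Q*: 11.64 + 0.35×15.3085 = 16.9980.

subsidy = $17.00 per unit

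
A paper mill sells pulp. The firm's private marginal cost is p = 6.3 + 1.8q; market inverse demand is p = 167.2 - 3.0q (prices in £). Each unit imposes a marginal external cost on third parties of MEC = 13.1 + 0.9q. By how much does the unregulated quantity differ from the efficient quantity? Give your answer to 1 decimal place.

7.6 units

Market equilibrium (private): 6.3 + 1.8q = 167.2 - 3.0q → q_m = 33.5208.
Social marginal cost = private MC + MEC = 19.4 + 2.7q.
Set SMC = demand: 19.4 + 2.7q = 167.2 - 3.0q → q* = 25.9298.
Gap = |33.5208 − 25.9298| = 7.5910.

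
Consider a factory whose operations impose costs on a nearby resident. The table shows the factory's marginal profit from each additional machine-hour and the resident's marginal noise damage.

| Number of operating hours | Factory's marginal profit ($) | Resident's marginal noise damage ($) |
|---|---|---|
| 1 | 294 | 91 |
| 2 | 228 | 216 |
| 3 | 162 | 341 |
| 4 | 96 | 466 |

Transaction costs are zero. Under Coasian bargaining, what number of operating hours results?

2

Bargaining reaches the level where marginal profit last exceeds marginal noise damage.
That holds through level 2 (228 ≥ 216) but not at 3 (162 < 341).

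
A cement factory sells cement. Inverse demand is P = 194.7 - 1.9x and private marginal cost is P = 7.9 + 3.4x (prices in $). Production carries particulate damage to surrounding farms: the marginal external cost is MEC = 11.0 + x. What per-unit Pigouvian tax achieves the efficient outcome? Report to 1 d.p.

tax = $38.9 per unit

Social marginal cost = private MC + MEC = 18.9 + 4.4x.
Set SMC = demand: 18.9 + 4.4x = 194.7 - 1.9x → x* = 27.9048.
The Pigouvian tax equals MEC at x*: 11.0 + 1.0×27.9048 = 38.9048.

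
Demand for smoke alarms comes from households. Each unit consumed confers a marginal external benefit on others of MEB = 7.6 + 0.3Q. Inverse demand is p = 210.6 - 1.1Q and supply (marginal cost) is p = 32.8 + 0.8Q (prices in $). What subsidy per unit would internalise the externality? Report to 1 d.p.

Social marginal benefit = demand + MEB = 218.2 - 0.8Q.
Set SMB = MC: 218.2 - 0.8Q = 32.8 + 0.8Q → Q* = 115.8750.
The Pigouvian subsidy equals MEB at Q*: 7.6 + 0.3×115.8750 = 42.3625.

subsidy = $42.4 per unit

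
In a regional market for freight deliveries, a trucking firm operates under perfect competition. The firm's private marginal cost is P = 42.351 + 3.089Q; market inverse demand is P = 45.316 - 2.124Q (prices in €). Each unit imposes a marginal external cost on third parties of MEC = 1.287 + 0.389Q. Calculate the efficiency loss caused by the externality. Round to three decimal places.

Market equilibrium (private): 42.351 + 3.089Q = 45.316 - 2.124Q → Q_m = 0.5688.
Social marginal cost = private MC + MEC = 43.638 + 3.478Q.
Set SMC = demand: 43.638 + 3.478Q = 45.316 - 2.124Q → Q* = 0.2995.
Height of the DWL triangle at Q_m is SMC(Q_m) − demand(Q_m) = MEC(Q_m) = 1.5083.
DWL = ½ × 0.2693 × 1.5083 = 0.2031.

DWL = €0.203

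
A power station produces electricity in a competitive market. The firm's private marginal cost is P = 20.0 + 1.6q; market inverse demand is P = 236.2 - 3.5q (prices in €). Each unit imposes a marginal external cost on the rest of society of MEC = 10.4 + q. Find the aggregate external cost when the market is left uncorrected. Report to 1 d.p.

Market equilibrium (private): 20.0 + 1.6q = 236.2 - 3.5q → q_m = 42.3922.
Total external cost = ∫₀^{q_m} (10.4 + 1.0q) dq = 10.4×42.3922 + ½×1.0×42.3922² = 1339.4282.

€1339.4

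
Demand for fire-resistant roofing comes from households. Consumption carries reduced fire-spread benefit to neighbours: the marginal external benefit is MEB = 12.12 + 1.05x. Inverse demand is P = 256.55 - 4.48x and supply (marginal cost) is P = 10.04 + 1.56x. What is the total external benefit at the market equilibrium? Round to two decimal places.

Market equilibrium (private): 10.04 + 1.56x = 256.55 - 4.48x → x_m = 40.8129.
Total external benefit = ∫₀^{x_m} (12.12 + 1.05x) dx = 12.12×40.8129 + ½×1.05×40.8129² = 1369.1411.

1369.14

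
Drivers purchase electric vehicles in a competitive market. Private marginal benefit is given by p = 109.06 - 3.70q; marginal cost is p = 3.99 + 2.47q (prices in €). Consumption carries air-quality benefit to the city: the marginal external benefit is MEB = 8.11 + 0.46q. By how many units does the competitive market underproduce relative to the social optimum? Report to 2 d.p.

2.79 units

Market equilibrium (private): 3.99 + 2.47q = 109.06 - 3.70q → q_m = 17.0292.
Social marginal benefit = demand + MEB = 117.17 - 3.24q.
Set SMB = MC: 117.17 - 3.24q = 3.99 + 2.47q → q* = 19.8214.
Gap = |17.0292 − 19.8214| = 2.7922.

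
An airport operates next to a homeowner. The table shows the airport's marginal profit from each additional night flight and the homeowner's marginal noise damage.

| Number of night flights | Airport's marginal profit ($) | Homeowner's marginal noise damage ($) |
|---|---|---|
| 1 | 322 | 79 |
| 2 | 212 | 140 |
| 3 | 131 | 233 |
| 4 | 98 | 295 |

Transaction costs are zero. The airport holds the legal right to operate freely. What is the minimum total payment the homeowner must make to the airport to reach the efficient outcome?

Left alone the airport would choose level 4 (marginal profit stays positive).
Efficient level: k* = 2 (marginal profit ≥ marginal noise damage through 2).
The homeowner must at least cover the airport's forgone profit from cutting 4→2: 131 + 98 = 229.

$229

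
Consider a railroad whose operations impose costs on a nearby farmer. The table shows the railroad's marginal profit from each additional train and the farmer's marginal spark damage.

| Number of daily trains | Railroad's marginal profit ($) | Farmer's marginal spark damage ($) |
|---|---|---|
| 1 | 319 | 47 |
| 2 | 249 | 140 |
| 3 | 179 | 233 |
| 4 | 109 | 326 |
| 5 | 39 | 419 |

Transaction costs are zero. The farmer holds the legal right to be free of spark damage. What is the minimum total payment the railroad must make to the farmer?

Efficient level: marginal profit ≥ marginal spark damage through level 2, so k* = 2.
With the farmer holding the right, the railroad must at least compensate total damage at k*: 47 + 140 = 187.

$187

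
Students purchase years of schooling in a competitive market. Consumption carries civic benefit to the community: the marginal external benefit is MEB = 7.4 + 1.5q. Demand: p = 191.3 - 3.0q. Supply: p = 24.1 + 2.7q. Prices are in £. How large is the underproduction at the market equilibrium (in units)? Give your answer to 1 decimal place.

12.2 units

Market equilibrium (private): 24.1 + 2.7q = 191.3 - 3.0q → q_m = 29.3333.
Social marginal benefit = demand + MEB = 198.7 - 1.5q.
Set SMB = MC: 198.7 - 1.5q = 24.1 + 2.7q → q* = 41.5714.
Gap = |29.3333 − 41.5714| = 12.2381.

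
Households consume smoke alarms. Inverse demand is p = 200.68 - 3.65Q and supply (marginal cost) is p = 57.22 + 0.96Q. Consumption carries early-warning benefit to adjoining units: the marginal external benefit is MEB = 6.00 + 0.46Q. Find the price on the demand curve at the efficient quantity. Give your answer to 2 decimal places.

P = 69.23

Social marginal benefit = demand + MEB = 206.68 - 3.19Q.
Set SMB = MC: 206.68 - 3.19Q = 57.22 + 0.96Q → Q* = 36.0145.
Consumer price on the demand curve at Q*: 200.68 − 3.65×36.0145 = 69.2271.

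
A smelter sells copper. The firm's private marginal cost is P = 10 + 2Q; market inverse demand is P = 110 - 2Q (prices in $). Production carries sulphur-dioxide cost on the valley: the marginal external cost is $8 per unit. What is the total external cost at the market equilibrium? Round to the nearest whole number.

Market equilibrium (private): 10 + 2Q = 110 - 2Q → Q_m = 25.0000.
Total external cost = MEC × Q_m = 8 × 25.0000 = 200.0000.

$200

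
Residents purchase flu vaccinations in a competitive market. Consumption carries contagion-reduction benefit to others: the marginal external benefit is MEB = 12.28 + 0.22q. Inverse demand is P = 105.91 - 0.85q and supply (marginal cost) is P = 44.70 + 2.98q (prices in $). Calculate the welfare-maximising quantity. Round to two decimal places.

q* = 20.36

Social marginal benefit = demand + MEB = 118.19 - 0.63q.
Set SMB = MC: 118.19 - 0.63q = 44.70 + 2.98q → q* = 20.3573.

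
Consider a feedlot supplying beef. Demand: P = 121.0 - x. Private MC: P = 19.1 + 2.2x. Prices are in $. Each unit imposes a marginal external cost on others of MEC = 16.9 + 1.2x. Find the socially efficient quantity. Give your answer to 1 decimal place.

Social marginal cost = private MC + MEC = 36.0 + 3.4x.
Set SMC = demand: 36.0 + 3.4x = 121.0 - x → x* = 19.3182.

x* = 19.3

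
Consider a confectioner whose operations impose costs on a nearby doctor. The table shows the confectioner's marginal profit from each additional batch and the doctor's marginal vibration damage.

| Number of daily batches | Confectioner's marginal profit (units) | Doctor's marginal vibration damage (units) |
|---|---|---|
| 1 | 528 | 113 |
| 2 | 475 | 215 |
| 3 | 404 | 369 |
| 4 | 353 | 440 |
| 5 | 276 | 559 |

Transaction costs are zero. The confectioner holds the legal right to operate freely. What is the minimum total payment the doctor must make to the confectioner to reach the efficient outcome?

629

Left alone the confectioner would choose level 5 (marginal profit stays positive).
Efficient level: k* = 3 (marginal profit ≥ marginal vibration damage through 3).
The doctor must at least cover the confectioner's forgone profit from cutting 5→3: 353 + 276 = 629.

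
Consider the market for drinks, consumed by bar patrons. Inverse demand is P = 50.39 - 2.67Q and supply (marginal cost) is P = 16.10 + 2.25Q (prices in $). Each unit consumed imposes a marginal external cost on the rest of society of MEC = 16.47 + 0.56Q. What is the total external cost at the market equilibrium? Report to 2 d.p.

$128.39

Market equilibrium (private): 16.10 + 2.25Q = 50.39 - 2.67Q → Q_m = 6.9695.
Total external cost = ∫₀^{Q_m} (16.47 + 0.56Q) dQ = 16.47×6.9695 + ½×0.56×6.9695² = 128.3884.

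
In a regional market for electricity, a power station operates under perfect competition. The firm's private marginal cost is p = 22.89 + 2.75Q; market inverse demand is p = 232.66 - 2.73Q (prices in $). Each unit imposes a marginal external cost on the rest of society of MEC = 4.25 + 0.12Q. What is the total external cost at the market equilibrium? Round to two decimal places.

$250.60

Market equilibrium (private): 22.89 + 2.75Q = 232.66 - 2.73Q → Q_m = 38.2792.
Total external cost = ∫₀^{Q_m} (4.25 + 0.12Q) dQ = 4.25×38.2792 + ½×0.12×38.2792² = 250.6044.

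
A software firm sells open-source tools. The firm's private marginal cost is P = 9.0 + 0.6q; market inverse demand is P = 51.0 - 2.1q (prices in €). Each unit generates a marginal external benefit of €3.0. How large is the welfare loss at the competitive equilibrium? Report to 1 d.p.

Market equilibrium (private): 9.0 + 0.6q = 51.0 - 2.1q → q_m = 15.5556.
Social marginal cost = private MC − MEB = 6.0 + 0.6q.
Set SMC = demand: 6.0 + 0.6q = 51.0 - 2.1q → q* = 16.6667.
The loss is the area between SMC and demand from q* to q_m; with linear curves that's a triangle of height MEB(q_m).
DWL = ½ × 1.1111 × 3.0000 = 1.6667.

DWL = €1.7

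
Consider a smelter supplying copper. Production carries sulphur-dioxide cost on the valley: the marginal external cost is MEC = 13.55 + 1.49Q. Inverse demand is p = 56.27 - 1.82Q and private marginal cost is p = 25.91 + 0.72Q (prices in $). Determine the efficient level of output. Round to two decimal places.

Q* = 4.17

Social marginal cost = private MC + MEC = 39.46 + 2.21Q.
Set SMC = demand: 39.46 + 2.21Q = 56.27 - 1.82Q → Q* = 4.1712.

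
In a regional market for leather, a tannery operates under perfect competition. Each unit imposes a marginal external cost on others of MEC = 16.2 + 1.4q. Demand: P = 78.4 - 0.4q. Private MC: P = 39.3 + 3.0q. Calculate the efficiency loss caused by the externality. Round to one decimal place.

DWL = 108.7

Market equilibrium (private): 39.3 + 3.0q = 78.4 - 0.4q → q_m = 11.5000.
Social marginal cost = private MC + MEC = 55.5 + 4.4q.
Set SMC = demand: 55.5 + 4.4q = 78.4 - 0.4q → q* = 4.7708.
The welfare-loss triangle has base |q_m − q*| and height MEC(q_m) (the vertical gap between SMC and demand is zero at q* and MEC at q_m).
DWL = ½ × 6.7292 × 32.3000 = 108.6766.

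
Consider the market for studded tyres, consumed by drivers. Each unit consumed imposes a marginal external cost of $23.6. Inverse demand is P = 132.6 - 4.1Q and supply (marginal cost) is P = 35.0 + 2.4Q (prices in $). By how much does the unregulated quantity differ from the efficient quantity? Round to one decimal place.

Market equilibrium (private): 35.0 + 2.4Q = 132.6 - 4.1Q → Q_m = 15.0154.
Social marginal benefit = demand − MEC = 109.0 - 4.1Q.
Set SMB = MC: 109.0 - 4.1Q = 35.0 + 2.4Q → Q* = 11.3846.
Gap = |15.0154 − 11.3846| = 3.6308.

3.6 units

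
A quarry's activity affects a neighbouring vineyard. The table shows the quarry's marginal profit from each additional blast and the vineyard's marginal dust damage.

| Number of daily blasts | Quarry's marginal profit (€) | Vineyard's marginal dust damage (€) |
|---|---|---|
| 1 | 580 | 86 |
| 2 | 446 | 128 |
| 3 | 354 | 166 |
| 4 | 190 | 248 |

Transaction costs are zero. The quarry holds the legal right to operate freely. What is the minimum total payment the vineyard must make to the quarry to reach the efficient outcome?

€190

Left alone the quarry would choose level 4 (marginal profit stays positive).
Efficient level: k* = 3 (marginal profit ≥ marginal dust damage through 3).
The vineyard must at least cover the quarry's forgone profit from cutting 4→3: 190 = 190.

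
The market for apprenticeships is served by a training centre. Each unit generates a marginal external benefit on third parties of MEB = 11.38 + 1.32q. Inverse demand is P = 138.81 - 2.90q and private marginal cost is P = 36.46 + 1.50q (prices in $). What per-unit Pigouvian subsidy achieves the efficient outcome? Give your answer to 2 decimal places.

Social marginal cost = private MC − MEB = 25.08 + 0.18q.
Set SMC = demand: 25.08 + 0.18q = 138.81 - 2.90q → q* = 36.9253.
The Pigouvian subsidy equals MEB at q*: 11.38 + 1.32×36.9253 = 60.1214.

subsidy = $60.12 per unit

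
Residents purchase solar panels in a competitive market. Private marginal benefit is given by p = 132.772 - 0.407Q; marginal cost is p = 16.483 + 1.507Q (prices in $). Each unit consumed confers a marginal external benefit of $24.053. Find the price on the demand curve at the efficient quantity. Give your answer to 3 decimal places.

P = $102.929

Social marginal benefit = demand + MEB = 156.825 - 0.407Q.
Set SMB = MC: 156.825 - 0.407Q = 16.483 + 1.507Q → Q* = 73.3239.
Consumer price on the demand curve at Q*: 132.772 − 0.407×73.3239 = 102.9292.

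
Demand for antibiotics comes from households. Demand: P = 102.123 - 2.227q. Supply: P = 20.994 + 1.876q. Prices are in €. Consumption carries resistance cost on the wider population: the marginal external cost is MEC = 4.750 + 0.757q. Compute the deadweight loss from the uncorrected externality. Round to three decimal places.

Market equilibrium (private): 20.994 + 1.876q = 102.123 - 2.227q → q_m = 19.7731.
Social marginal benefit = demand − MEC = 97.373 - 2.984q.
Set SMB = MC: 97.373 - 2.984q = 20.994 + 1.876q → q* = 15.7158.
The loss is the area between SMB and MC from q* to q_m; with linear curves that's a triangle of height MEC(q_m).
DWL = ½ × 4.0573 × 19.7182 = 40.0013.

DWL = €40.001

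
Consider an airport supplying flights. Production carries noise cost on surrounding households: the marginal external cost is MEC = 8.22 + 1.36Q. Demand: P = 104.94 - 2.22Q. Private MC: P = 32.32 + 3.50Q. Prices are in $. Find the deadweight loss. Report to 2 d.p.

DWL = $45.87

Market equilibrium (private): 32.32 + 3.50Q = 104.94 - 2.22Q → Q_m = 12.6958.
Social marginal cost = private MC + MEC = 40.54 + 4.86Q.
Set SMC = demand: 40.54 + 4.86Q = 104.94 - 2.22Q → Q* = 9.0960.
Between Q* and Q_m the wedge SMC − demand runs linearly from 0 to MEC(Q_m), so the loss is a triangle.
DWL = ½ × 3.5998 × 25.4863 = 45.8728.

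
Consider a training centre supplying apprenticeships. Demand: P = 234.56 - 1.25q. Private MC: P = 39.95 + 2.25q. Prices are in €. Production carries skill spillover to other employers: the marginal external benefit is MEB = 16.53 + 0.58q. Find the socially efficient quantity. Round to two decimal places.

Social marginal cost = private MC − MEB = 23.42 + 1.67q.
Set SMC = demand: 23.42 + 1.67q = 234.56 - 1.25q → q* = 72.3082.

q* = 72.31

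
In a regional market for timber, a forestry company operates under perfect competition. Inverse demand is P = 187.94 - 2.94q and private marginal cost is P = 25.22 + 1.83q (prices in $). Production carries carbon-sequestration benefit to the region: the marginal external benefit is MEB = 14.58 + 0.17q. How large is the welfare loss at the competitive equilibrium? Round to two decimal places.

Market equilibrium (private): 25.22 + 1.83q = 187.94 - 2.94q → q_m = 34.1132.
Social marginal cost = private MC − MEB = 10.64 + 1.66q.
Set SMC = demand: 10.64 + 1.66q = 187.94 - 2.94q → q* = 38.5435.
The loss is the area between SMC and demand from q* to q_m; with linear curves that's a triangle of height MEB(q_m).
DWL = ½ × 4.4303 × 20.3792 = 45.1430.

DWL = $45.14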